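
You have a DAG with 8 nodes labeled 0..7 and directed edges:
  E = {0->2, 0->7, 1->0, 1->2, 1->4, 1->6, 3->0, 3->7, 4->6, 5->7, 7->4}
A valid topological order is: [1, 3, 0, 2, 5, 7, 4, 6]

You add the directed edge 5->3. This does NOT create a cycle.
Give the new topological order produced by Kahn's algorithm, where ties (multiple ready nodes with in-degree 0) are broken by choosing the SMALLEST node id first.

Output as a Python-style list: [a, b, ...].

Old toposort: [1, 3, 0, 2, 5, 7, 4, 6]
Added edge: 5->3
Position of 5 (4) > position of 3 (1). Must reorder: 5 must now come before 3.
Run Kahn's algorithm (break ties by smallest node id):
  initial in-degrees: [2, 0, 2, 1, 2, 0, 2, 3]
  ready (indeg=0): [1, 5]
  pop 1: indeg[0]->1; indeg[2]->1; indeg[4]->1; indeg[6]->1 | ready=[5] | order so far=[1]
  pop 5: indeg[3]->0; indeg[7]->2 | ready=[3] | order so far=[1, 5]
  pop 3: indeg[0]->0; indeg[7]->1 | ready=[0] | order so far=[1, 5, 3]
  pop 0: indeg[2]->0; indeg[7]->0 | ready=[2, 7] | order so far=[1, 5, 3, 0]
  pop 2: no out-edges | ready=[7] | order so far=[1, 5, 3, 0, 2]
  pop 7: indeg[4]->0 | ready=[4] | order so far=[1, 5, 3, 0, 2, 7]
  pop 4: indeg[6]->0 | ready=[6] | order so far=[1, 5, 3, 0, 2, 7, 4]
  pop 6: no out-edges | ready=[] | order so far=[1, 5, 3, 0, 2, 7, 4, 6]
  Result: [1, 5, 3, 0, 2, 7, 4, 6]

Answer: [1, 5, 3, 0, 2, 7, 4, 6]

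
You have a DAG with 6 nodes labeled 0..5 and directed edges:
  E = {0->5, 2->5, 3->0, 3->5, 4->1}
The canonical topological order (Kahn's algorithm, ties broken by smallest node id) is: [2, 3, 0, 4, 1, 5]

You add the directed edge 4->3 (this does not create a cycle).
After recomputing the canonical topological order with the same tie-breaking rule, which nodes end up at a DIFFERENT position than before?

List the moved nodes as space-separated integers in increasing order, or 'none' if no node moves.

Answer: 0 1 3 4

Derivation:
Old toposort: [2, 3, 0, 4, 1, 5]
Added edge 4->3
Recompute Kahn (smallest-id tiebreak):
  initial in-degrees: [1, 1, 0, 1, 0, 3]
  ready (indeg=0): [2, 4]
  pop 2: indeg[5]->2 | ready=[4] | order so far=[2]
  pop 4: indeg[1]->0; indeg[3]->0 | ready=[1, 3] | order so far=[2, 4]
  pop 1: no out-edges | ready=[3] | order so far=[2, 4, 1]
  pop 3: indeg[0]->0; indeg[5]->1 | ready=[0] | order so far=[2, 4, 1, 3]
  pop 0: indeg[5]->0 | ready=[5] | order so far=[2, 4, 1, 3, 0]
  pop 5: no out-edges | ready=[] | order so far=[2, 4, 1, 3, 0, 5]
New canonical toposort: [2, 4, 1, 3, 0, 5]
Compare positions:
  Node 0: index 2 -> 4 (moved)
  Node 1: index 4 -> 2 (moved)
  Node 2: index 0 -> 0 (same)
  Node 3: index 1 -> 3 (moved)
  Node 4: index 3 -> 1 (moved)
  Node 5: index 5 -> 5 (same)
Nodes that changed position: 0 1 3 4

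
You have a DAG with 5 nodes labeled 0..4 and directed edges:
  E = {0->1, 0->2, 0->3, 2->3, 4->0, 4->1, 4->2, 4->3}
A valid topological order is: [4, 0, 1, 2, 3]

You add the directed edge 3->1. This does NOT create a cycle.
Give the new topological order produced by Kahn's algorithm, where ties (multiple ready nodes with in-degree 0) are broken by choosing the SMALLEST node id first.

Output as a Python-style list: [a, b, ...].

Old toposort: [4, 0, 1, 2, 3]
Added edge: 3->1
Position of 3 (4) > position of 1 (2). Must reorder: 3 must now come before 1.
Run Kahn's algorithm (break ties by smallest node id):
  initial in-degrees: [1, 3, 2, 3, 0]
  ready (indeg=0): [4]
  pop 4: indeg[0]->0; indeg[1]->2; indeg[2]->1; indeg[3]->2 | ready=[0] | order so far=[4]
  pop 0: indeg[1]->1; indeg[2]->0; indeg[3]->1 | ready=[2] | order so far=[4, 0]
  pop 2: indeg[3]->0 | ready=[3] | order so far=[4, 0, 2]
  pop 3: indeg[1]->0 | ready=[1] | order so far=[4, 0, 2, 3]
  pop 1: no out-edges | ready=[] | order so far=[4, 0, 2, 3, 1]
  Result: [4, 0, 2, 3, 1]

Answer: [4, 0, 2, 3, 1]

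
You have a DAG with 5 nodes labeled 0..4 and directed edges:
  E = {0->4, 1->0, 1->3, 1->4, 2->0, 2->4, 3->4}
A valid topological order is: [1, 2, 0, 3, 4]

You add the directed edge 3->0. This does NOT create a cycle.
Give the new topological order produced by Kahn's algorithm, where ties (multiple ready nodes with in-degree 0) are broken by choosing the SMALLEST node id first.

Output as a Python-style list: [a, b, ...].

Old toposort: [1, 2, 0, 3, 4]
Added edge: 3->0
Position of 3 (3) > position of 0 (2). Must reorder: 3 must now come before 0.
Run Kahn's algorithm (break ties by smallest node id):
  initial in-degrees: [3, 0, 0, 1, 4]
  ready (indeg=0): [1, 2]
  pop 1: indeg[0]->2; indeg[3]->0; indeg[4]->3 | ready=[2, 3] | order so far=[1]
  pop 2: indeg[0]->1; indeg[4]->2 | ready=[3] | order so far=[1, 2]
  pop 3: indeg[0]->0; indeg[4]->1 | ready=[0] | order so far=[1, 2, 3]
  pop 0: indeg[4]->0 | ready=[4] | order so far=[1, 2, 3, 0]
  pop 4: no out-edges | ready=[] | order so far=[1, 2, 3, 0, 4]
  Result: [1, 2, 3, 0, 4]

Answer: [1, 2, 3, 0, 4]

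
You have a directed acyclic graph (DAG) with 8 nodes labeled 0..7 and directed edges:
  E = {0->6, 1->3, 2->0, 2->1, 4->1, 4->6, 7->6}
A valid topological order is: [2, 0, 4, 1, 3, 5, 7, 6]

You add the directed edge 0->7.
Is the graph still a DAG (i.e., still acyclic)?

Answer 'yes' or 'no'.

Given toposort: [2, 0, 4, 1, 3, 5, 7, 6]
Position of 0: index 1; position of 7: index 6
New edge 0->7: forward
Forward edge: respects the existing order. Still a DAG, same toposort still valid.
Still a DAG? yes

Answer: yes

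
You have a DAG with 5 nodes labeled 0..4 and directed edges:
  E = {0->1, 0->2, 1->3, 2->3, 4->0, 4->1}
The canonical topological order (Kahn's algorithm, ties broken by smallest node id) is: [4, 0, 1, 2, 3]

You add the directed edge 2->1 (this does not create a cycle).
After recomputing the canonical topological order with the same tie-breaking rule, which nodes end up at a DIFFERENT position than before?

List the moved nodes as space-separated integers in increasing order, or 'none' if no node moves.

Answer: 1 2

Derivation:
Old toposort: [4, 0, 1, 2, 3]
Added edge 2->1
Recompute Kahn (smallest-id tiebreak):
  initial in-degrees: [1, 3, 1, 2, 0]
  ready (indeg=0): [4]
  pop 4: indeg[0]->0; indeg[1]->2 | ready=[0] | order so far=[4]
  pop 0: indeg[1]->1; indeg[2]->0 | ready=[2] | order so far=[4, 0]
  pop 2: indeg[1]->0; indeg[3]->1 | ready=[1] | order so far=[4, 0, 2]
  pop 1: indeg[3]->0 | ready=[3] | order so far=[4, 0, 2, 1]
  pop 3: no out-edges | ready=[] | order so far=[4, 0, 2, 1, 3]
New canonical toposort: [4, 0, 2, 1, 3]
Compare positions:
  Node 0: index 1 -> 1 (same)
  Node 1: index 2 -> 3 (moved)
  Node 2: index 3 -> 2 (moved)
  Node 3: index 4 -> 4 (same)
  Node 4: index 0 -> 0 (same)
Nodes that changed position: 1 2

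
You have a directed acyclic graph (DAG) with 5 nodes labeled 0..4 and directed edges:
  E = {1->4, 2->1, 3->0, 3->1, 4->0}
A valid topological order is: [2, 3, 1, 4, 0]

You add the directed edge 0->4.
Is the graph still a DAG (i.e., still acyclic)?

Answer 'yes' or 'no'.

Answer: no

Derivation:
Given toposort: [2, 3, 1, 4, 0]
Position of 0: index 4; position of 4: index 3
New edge 0->4: backward (u after v in old order)
Backward edge: old toposort is now invalid. Check if this creates a cycle.
Does 4 already reach 0? Reachable from 4: [0, 4]. YES -> cycle!
Still a DAG? no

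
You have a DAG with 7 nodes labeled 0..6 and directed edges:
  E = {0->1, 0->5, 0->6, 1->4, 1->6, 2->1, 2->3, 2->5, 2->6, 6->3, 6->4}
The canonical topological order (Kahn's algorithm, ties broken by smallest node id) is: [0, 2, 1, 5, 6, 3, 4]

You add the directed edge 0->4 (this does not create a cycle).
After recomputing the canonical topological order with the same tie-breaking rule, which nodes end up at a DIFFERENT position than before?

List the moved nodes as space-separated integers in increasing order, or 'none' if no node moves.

Old toposort: [0, 2, 1, 5, 6, 3, 4]
Added edge 0->4
Recompute Kahn (smallest-id tiebreak):
  initial in-degrees: [0, 2, 0, 2, 3, 2, 3]
  ready (indeg=0): [0, 2]
  pop 0: indeg[1]->1; indeg[4]->2; indeg[5]->1; indeg[6]->2 | ready=[2] | order so far=[0]
  pop 2: indeg[1]->0; indeg[3]->1; indeg[5]->0; indeg[6]->1 | ready=[1, 5] | order so far=[0, 2]
  pop 1: indeg[4]->1; indeg[6]->0 | ready=[5, 6] | order so far=[0, 2, 1]
  pop 5: no out-edges | ready=[6] | order so far=[0, 2, 1, 5]
  pop 6: indeg[3]->0; indeg[4]->0 | ready=[3, 4] | order so far=[0, 2, 1, 5, 6]
  pop 3: no out-edges | ready=[4] | order so far=[0, 2, 1, 5, 6, 3]
  pop 4: no out-edges | ready=[] | order so far=[0, 2, 1, 5, 6, 3, 4]
New canonical toposort: [0, 2, 1, 5, 6, 3, 4]
Compare positions:
  Node 0: index 0 -> 0 (same)
  Node 1: index 2 -> 2 (same)
  Node 2: index 1 -> 1 (same)
  Node 3: index 5 -> 5 (same)
  Node 4: index 6 -> 6 (same)
  Node 5: index 3 -> 3 (same)
  Node 6: index 4 -> 4 (same)
Nodes that changed position: none

Answer: none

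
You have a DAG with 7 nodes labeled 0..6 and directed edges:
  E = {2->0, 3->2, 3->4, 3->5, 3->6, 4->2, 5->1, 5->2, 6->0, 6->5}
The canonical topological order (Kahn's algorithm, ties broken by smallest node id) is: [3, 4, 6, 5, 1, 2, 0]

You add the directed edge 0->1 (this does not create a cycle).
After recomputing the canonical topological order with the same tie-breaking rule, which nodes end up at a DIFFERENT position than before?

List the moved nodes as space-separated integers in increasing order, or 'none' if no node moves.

Old toposort: [3, 4, 6, 5, 1, 2, 0]
Added edge 0->1
Recompute Kahn (smallest-id tiebreak):
  initial in-degrees: [2, 2, 3, 0, 1, 2, 1]
  ready (indeg=0): [3]
  pop 3: indeg[2]->2; indeg[4]->0; indeg[5]->1; indeg[6]->0 | ready=[4, 6] | order so far=[3]
  pop 4: indeg[2]->1 | ready=[6] | order so far=[3, 4]
  pop 6: indeg[0]->1; indeg[5]->0 | ready=[5] | order so far=[3, 4, 6]
  pop 5: indeg[1]->1; indeg[2]->0 | ready=[2] | order so far=[3, 4, 6, 5]
  pop 2: indeg[0]->0 | ready=[0] | order so far=[3, 4, 6, 5, 2]
  pop 0: indeg[1]->0 | ready=[1] | order so far=[3, 4, 6, 5, 2, 0]
  pop 1: no out-edges | ready=[] | order so far=[3, 4, 6, 5, 2, 0, 1]
New canonical toposort: [3, 4, 6, 5, 2, 0, 1]
Compare positions:
  Node 0: index 6 -> 5 (moved)
  Node 1: index 4 -> 6 (moved)
  Node 2: index 5 -> 4 (moved)
  Node 3: index 0 -> 0 (same)
  Node 4: index 1 -> 1 (same)
  Node 5: index 3 -> 3 (same)
  Node 6: index 2 -> 2 (same)
Nodes that changed position: 0 1 2

Answer: 0 1 2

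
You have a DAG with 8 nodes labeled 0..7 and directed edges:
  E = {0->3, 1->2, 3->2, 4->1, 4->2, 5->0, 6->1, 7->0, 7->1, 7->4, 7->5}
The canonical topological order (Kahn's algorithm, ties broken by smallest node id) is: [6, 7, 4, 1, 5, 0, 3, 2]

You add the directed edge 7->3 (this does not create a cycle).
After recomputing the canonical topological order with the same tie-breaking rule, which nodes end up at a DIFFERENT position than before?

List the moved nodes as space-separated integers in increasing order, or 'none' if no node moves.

Old toposort: [6, 7, 4, 1, 5, 0, 3, 2]
Added edge 7->3
Recompute Kahn (smallest-id tiebreak):
  initial in-degrees: [2, 3, 3, 2, 1, 1, 0, 0]
  ready (indeg=0): [6, 7]
  pop 6: indeg[1]->2 | ready=[7] | order so far=[6]
  pop 7: indeg[0]->1; indeg[1]->1; indeg[3]->1; indeg[4]->0; indeg[5]->0 | ready=[4, 5] | order so far=[6, 7]
  pop 4: indeg[1]->0; indeg[2]->2 | ready=[1, 5] | order so far=[6, 7, 4]
  pop 1: indeg[2]->1 | ready=[5] | order so far=[6, 7, 4, 1]
  pop 5: indeg[0]->0 | ready=[0] | order so far=[6, 7, 4, 1, 5]
  pop 0: indeg[3]->0 | ready=[3] | order so far=[6, 7, 4, 1, 5, 0]
  pop 3: indeg[2]->0 | ready=[2] | order so far=[6, 7, 4, 1, 5, 0, 3]
  pop 2: no out-edges | ready=[] | order so far=[6, 7, 4, 1, 5, 0, 3, 2]
New canonical toposort: [6, 7, 4, 1, 5, 0, 3, 2]
Compare positions:
  Node 0: index 5 -> 5 (same)
  Node 1: index 3 -> 3 (same)
  Node 2: index 7 -> 7 (same)
  Node 3: index 6 -> 6 (same)
  Node 4: index 2 -> 2 (same)
  Node 5: index 4 -> 4 (same)
  Node 6: index 0 -> 0 (same)
  Node 7: index 1 -> 1 (same)
Nodes that changed position: none

Answer: none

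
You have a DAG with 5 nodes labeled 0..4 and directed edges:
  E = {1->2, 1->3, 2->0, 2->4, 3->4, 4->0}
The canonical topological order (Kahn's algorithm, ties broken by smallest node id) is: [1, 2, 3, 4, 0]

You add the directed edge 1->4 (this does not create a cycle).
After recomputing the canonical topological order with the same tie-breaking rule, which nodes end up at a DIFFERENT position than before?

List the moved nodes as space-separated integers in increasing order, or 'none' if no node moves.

Answer: none

Derivation:
Old toposort: [1, 2, 3, 4, 0]
Added edge 1->4
Recompute Kahn (smallest-id tiebreak):
  initial in-degrees: [2, 0, 1, 1, 3]
  ready (indeg=0): [1]
  pop 1: indeg[2]->0; indeg[3]->0; indeg[4]->2 | ready=[2, 3] | order so far=[1]
  pop 2: indeg[0]->1; indeg[4]->1 | ready=[3] | order so far=[1, 2]
  pop 3: indeg[4]->0 | ready=[4] | order so far=[1, 2, 3]
  pop 4: indeg[0]->0 | ready=[0] | order so far=[1, 2, 3, 4]
  pop 0: no out-edges | ready=[] | order so far=[1, 2, 3, 4, 0]
New canonical toposort: [1, 2, 3, 4, 0]
Compare positions:
  Node 0: index 4 -> 4 (same)
  Node 1: index 0 -> 0 (same)
  Node 2: index 1 -> 1 (same)
  Node 3: index 2 -> 2 (same)
  Node 4: index 3 -> 3 (same)
Nodes that changed position: none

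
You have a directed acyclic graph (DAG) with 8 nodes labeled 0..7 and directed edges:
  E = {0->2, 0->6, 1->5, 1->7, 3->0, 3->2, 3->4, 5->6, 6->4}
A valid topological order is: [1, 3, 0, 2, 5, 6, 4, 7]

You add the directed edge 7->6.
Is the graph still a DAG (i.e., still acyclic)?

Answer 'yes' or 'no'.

Given toposort: [1, 3, 0, 2, 5, 6, 4, 7]
Position of 7: index 7; position of 6: index 5
New edge 7->6: backward (u after v in old order)
Backward edge: old toposort is now invalid. Check if this creates a cycle.
Does 6 already reach 7? Reachable from 6: [4, 6]. NO -> still a DAG (reorder needed).
Still a DAG? yes

Answer: yes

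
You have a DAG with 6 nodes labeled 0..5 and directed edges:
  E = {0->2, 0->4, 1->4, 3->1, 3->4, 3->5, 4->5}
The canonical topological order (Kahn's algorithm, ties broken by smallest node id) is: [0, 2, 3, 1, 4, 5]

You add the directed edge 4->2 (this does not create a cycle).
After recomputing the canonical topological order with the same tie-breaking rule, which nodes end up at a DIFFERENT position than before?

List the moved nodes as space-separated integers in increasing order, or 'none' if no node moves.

Answer: 1 2 3 4

Derivation:
Old toposort: [0, 2, 3, 1, 4, 5]
Added edge 4->2
Recompute Kahn (smallest-id tiebreak):
  initial in-degrees: [0, 1, 2, 0, 3, 2]
  ready (indeg=0): [0, 3]
  pop 0: indeg[2]->1; indeg[4]->2 | ready=[3] | order so far=[0]
  pop 3: indeg[1]->0; indeg[4]->1; indeg[5]->1 | ready=[1] | order so far=[0, 3]
  pop 1: indeg[4]->0 | ready=[4] | order so far=[0, 3, 1]
  pop 4: indeg[2]->0; indeg[5]->0 | ready=[2, 5] | order so far=[0, 3, 1, 4]
  pop 2: no out-edges | ready=[5] | order so far=[0, 3, 1, 4, 2]
  pop 5: no out-edges | ready=[] | order so far=[0, 3, 1, 4, 2, 5]
New canonical toposort: [0, 3, 1, 4, 2, 5]
Compare positions:
  Node 0: index 0 -> 0 (same)
  Node 1: index 3 -> 2 (moved)
  Node 2: index 1 -> 4 (moved)
  Node 3: index 2 -> 1 (moved)
  Node 4: index 4 -> 3 (moved)
  Node 5: index 5 -> 5 (same)
Nodes that changed position: 1 2 3 4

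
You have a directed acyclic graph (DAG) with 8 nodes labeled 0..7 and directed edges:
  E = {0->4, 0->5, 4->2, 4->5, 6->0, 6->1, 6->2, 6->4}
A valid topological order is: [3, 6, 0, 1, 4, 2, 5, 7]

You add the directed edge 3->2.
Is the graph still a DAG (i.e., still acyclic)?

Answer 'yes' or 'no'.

Given toposort: [3, 6, 0, 1, 4, 2, 5, 7]
Position of 3: index 0; position of 2: index 5
New edge 3->2: forward
Forward edge: respects the existing order. Still a DAG, same toposort still valid.
Still a DAG? yes

Answer: yes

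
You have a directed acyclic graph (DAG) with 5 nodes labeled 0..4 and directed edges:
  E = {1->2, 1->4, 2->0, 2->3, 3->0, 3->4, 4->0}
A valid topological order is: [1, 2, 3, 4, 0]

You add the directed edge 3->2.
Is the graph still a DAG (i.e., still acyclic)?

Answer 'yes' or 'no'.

Answer: no

Derivation:
Given toposort: [1, 2, 3, 4, 0]
Position of 3: index 2; position of 2: index 1
New edge 3->2: backward (u after v in old order)
Backward edge: old toposort is now invalid. Check if this creates a cycle.
Does 2 already reach 3? Reachable from 2: [0, 2, 3, 4]. YES -> cycle!
Still a DAG? no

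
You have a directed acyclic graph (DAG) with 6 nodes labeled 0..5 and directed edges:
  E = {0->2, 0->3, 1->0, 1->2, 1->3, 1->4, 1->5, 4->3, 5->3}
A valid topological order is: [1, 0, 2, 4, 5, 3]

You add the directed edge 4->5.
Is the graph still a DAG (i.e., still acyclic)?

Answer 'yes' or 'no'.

Answer: yes

Derivation:
Given toposort: [1, 0, 2, 4, 5, 3]
Position of 4: index 3; position of 5: index 4
New edge 4->5: forward
Forward edge: respects the existing order. Still a DAG, same toposort still valid.
Still a DAG? yes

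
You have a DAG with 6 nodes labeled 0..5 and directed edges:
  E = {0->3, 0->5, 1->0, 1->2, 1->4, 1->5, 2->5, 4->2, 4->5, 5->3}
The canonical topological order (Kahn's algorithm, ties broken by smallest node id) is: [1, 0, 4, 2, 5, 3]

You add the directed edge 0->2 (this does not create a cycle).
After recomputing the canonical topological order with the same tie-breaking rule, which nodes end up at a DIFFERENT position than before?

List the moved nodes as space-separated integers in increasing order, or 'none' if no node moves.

Answer: none

Derivation:
Old toposort: [1, 0, 4, 2, 5, 3]
Added edge 0->2
Recompute Kahn (smallest-id tiebreak):
  initial in-degrees: [1, 0, 3, 2, 1, 4]
  ready (indeg=0): [1]
  pop 1: indeg[0]->0; indeg[2]->2; indeg[4]->0; indeg[5]->3 | ready=[0, 4] | order so far=[1]
  pop 0: indeg[2]->1; indeg[3]->1; indeg[5]->2 | ready=[4] | order so far=[1, 0]
  pop 4: indeg[2]->0; indeg[5]->1 | ready=[2] | order so far=[1, 0, 4]
  pop 2: indeg[5]->0 | ready=[5] | order so far=[1, 0, 4, 2]
  pop 5: indeg[3]->0 | ready=[3] | order so far=[1, 0, 4, 2, 5]
  pop 3: no out-edges | ready=[] | order so far=[1, 0, 4, 2, 5, 3]
New canonical toposort: [1, 0, 4, 2, 5, 3]
Compare positions:
  Node 0: index 1 -> 1 (same)
  Node 1: index 0 -> 0 (same)
  Node 2: index 3 -> 3 (same)
  Node 3: index 5 -> 5 (same)
  Node 4: index 2 -> 2 (same)
  Node 5: index 4 -> 4 (same)
Nodes that changed position: none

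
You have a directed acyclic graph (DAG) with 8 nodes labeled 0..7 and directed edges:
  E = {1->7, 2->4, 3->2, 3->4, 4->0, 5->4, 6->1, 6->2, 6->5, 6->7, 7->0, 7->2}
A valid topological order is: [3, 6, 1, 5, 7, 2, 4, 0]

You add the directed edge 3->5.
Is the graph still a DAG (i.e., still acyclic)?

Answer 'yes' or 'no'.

Answer: yes

Derivation:
Given toposort: [3, 6, 1, 5, 7, 2, 4, 0]
Position of 3: index 0; position of 5: index 3
New edge 3->5: forward
Forward edge: respects the existing order. Still a DAG, same toposort still valid.
Still a DAG? yes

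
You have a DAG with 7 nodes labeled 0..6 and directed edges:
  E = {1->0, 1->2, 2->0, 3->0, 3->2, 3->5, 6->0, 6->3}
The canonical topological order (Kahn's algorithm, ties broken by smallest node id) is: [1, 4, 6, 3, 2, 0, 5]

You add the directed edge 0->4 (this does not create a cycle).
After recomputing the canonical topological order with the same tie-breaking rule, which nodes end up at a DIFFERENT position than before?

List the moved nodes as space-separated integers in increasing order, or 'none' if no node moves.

Old toposort: [1, 4, 6, 3, 2, 0, 5]
Added edge 0->4
Recompute Kahn (smallest-id tiebreak):
  initial in-degrees: [4, 0, 2, 1, 1, 1, 0]
  ready (indeg=0): [1, 6]
  pop 1: indeg[0]->3; indeg[2]->1 | ready=[6] | order so far=[1]
  pop 6: indeg[0]->2; indeg[3]->0 | ready=[3] | order so far=[1, 6]
  pop 3: indeg[0]->1; indeg[2]->0; indeg[5]->0 | ready=[2, 5] | order so far=[1, 6, 3]
  pop 2: indeg[0]->0 | ready=[0, 5] | order so far=[1, 6, 3, 2]
  pop 0: indeg[4]->0 | ready=[4, 5] | order so far=[1, 6, 3, 2, 0]
  pop 4: no out-edges | ready=[5] | order so far=[1, 6, 3, 2, 0, 4]
  pop 5: no out-edges | ready=[] | order so far=[1, 6, 3, 2, 0, 4, 5]
New canonical toposort: [1, 6, 3, 2, 0, 4, 5]
Compare positions:
  Node 0: index 5 -> 4 (moved)
  Node 1: index 0 -> 0 (same)
  Node 2: index 4 -> 3 (moved)
  Node 3: index 3 -> 2 (moved)
  Node 4: index 1 -> 5 (moved)
  Node 5: index 6 -> 6 (same)
  Node 6: index 2 -> 1 (moved)
Nodes that changed position: 0 2 3 4 6

Answer: 0 2 3 4 6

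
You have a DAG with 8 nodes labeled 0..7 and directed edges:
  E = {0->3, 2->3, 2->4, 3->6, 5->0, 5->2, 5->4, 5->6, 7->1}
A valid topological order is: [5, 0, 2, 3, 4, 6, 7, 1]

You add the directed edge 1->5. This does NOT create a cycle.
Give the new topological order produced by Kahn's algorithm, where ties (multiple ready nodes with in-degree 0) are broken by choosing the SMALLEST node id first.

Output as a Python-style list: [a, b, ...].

Old toposort: [5, 0, 2, 3, 4, 6, 7, 1]
Added edge: 1->5
Position of 1 (7) > position of 5 (0). Must reorder: 1 must now come before 5.
Run Kahn's algorithm (break ties by smallest node id):
  initial in-degrees: [1, 1, 1, 2, 2, 1, 2, 0]
  ready (indeg=0): [7]
  pop 7: indeg[1]->0 | ready=[1] | order so far=[7]
  pop 1: indeg[5]->0 | ready=[5] | order so far=[7, 1]
  pop 5: indeg[0]->0; indeg[2]->0; indeg[4]->1; indeg[6]->1 | ready=[0, 2] | order so far=[7, 1, 5]
  pop 0: indeg[3]->1 | ready=[2] | order so far=[7, 1, 5, 0]
  pop 2: indeg[3]->0; indeg[4]->0 | ready=[3, 4] | order so far=[7, 1, 5, 0, 2]
  pop 3: indeg[6]->0 | ready=[4, 6] | order so far=[7, 1, 5, 0, 2, 3]
  pop 4: no out-edges | ready=[6] | order so far=[7, 1, 5, 0, 2, 3, 4]
  pop 6: no out-edges | ready=[] | order so far=[7, 1, 5, 0, 2, 3, 4, 6]
  Result: [7, 1, 5, 0, 2, 3, 4, 6]

Answer: [7, 1, 5, 0, 2, 3, 4, 6]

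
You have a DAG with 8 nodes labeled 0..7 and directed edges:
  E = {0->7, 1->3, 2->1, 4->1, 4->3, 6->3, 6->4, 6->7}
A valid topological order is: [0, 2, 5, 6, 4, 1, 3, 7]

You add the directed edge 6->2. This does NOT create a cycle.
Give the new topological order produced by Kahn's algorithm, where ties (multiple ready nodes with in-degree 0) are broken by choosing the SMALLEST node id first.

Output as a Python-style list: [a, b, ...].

Answer: [0, 5, 6, 2, 4, 1, 3, 7]

Derivation:
Old toposort: [0, 2, 5, 6, 4, 1, 3, 7]
Added edge: 6->2
Position of 6 (3) > position of 2 (1). Must reorder: 6 must now come before 2.
Run Kahn's algorithm (break ties by smallest node id):
  initial in-degrees: [0, 2, 1, 3, 1, 0, 0, 2]
  ready (indeg=0): [0, 5, 6]
  pop 0: indeg[7]->1 | ready=[5, 6] | order so far=[0]
  pop 5: no out-edges | ready=[6] | order so far=[0, 5]
  pop 6: indeg[2]->0; indeg[3]->2; indeg[4]->0; indeg[7]->0 | ready=[2, 4, 7] | order so far=[0, 5, 6]
  pop 2: indeg[1]->1 | ready=[4, 7] | order so far=[0, 5, 6, 2]
  pop 4: indeg[1]->0; indeg[3]->1 | ready=[1, 7] | order so far=[0, 5, 6, 2, 4]
  pop 1: indeg[3]->0 | ready=[3, 7] | order so far=[0, 5, 6, 2, 4, 1]
  pop 3: no out-edges | ready=[7] | order so far=[0, 5, 6, 2, 4, 1, 3]
  pop 7: no out-edges | ready=[] | order so far=[0, 5, 6, 2, 4, 1, 3, 7]
  Result: [0, 5, 6, 2, 4, 1, 3, 7]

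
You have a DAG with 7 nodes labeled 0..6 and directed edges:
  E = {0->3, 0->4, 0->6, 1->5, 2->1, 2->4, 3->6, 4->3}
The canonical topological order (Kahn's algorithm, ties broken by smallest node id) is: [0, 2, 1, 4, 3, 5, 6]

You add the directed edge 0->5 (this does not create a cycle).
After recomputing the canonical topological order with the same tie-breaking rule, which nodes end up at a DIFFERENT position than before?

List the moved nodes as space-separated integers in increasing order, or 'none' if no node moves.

Old toposort: [0, 2, 1, 4, 3, 5, 6]
Added edge 0->5
Recompute Kahn (smallest-id tiebreak):
  initial in-degrees: [0, 1, 0, 2, 2, 2, 2]
  ready (indeg=0): [0, 2]
  pop 0: indeg[3]->1; indeg[4]->1; indeg[5]->1; indeg[6]->1 | ready=[2] | order so far=[0]
  pop 2: indeg[1]->0; indeg[4]->0 | ready=[1, 4] | order so far=[0, 2]
  pop 1: indeg[5]->0 | ready=[4, 5] | order so far=[0, 2, 1]
  pop 4: indeg[3]->0 | ready=[3, 5] | order so far=[0, 2, 1, 4]
  pop 3: indeg[6]->0 | ready=[5, 6] | order so far=[0, 2, 1, 4, 3]
  pop 5: no out-edges | ready=[6] | order so far=[0, 2, 1, 4, 3, 5]
  pop 6: no out-edges | ready=[] | order so far=[0, 2, 1, 4, 3, 5, 6]
New canonical toposort: [0, 2, 1, 4, 3, 5, 6]
Compare positions:
  Node 0: index 0 -> 0 (same)
  Node 1: index 2 -> 2 (same)
  Node 2: index 1 -> 1 (same)
  Node 3: index 4 -> 4 (same)
  Node 4: index 3 -> 3 (same)
  Node 5: index 5 -> 5 (same)
  Node 6: index 6 -> 6 (same)
Nodes that changed position: none

Answer: none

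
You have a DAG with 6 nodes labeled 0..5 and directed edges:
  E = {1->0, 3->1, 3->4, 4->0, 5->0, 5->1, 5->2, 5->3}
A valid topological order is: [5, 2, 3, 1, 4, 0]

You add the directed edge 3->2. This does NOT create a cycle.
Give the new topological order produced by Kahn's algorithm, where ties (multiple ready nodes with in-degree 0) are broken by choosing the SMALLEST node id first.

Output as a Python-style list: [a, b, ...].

Answer: [5, 3, 1, 2, 4, 0]

Derivation:
Old toposort: [5, 2, 3, 1, 4, 0]
Added edge: 3->2
Position of 3 (2) > position of 2 (1). Must reorder: 3 must now come before 2.
Run Kahn's algorithm (break ties by smallest node id):
  initial in-degrees: [3, 2, 2, 1, 1, 0]
  ready (indeg=0): [5]
  pop 5: indeg[0]->2; indeg[1]->1; indeg[2]->1; indeg[3]->0 | ready=[3] | order so far=[5]
  pop 3: indeg[1]->0; indeg[2]->0; indeg[4]->0 | ready=[1, 2, 4] | order so far=[5, 3]
  pop 1: indeg[0]->1 | ready=[2, 4] | order so far=[5, 3, 1]
  pop 2: no out-edges | ready=[4] | order so far=[5, 3, 1, 2]
  pop 4: indeg[0]->0 | ready=[0] | order so far=[5, 3, 1, 2, 4]
  pop 0: no out-edges | ready=[] | order so far=[5, 3, 1, 2, 4, 0]
  Result: [5, 3, 1, 2, 4, 0]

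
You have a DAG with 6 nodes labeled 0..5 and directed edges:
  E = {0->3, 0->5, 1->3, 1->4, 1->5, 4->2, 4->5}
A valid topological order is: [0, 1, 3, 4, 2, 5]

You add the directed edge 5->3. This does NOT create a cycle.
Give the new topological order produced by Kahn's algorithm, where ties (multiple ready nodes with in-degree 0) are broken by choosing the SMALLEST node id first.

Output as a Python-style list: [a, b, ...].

Old toposort: [0, 1, 3, 4, 2, 5]
Added edge: 5->3
Position of 5 (5) > position of 3 (2). Must reorder: 5 must now come before 3.
Run Kahn's algorithm (break ties by smallest node id):
  initial in-degrees: [0, 0, 1, 3, 1, 3]
  ready (indeg=0): [0, 1]
  pop 0: indeg[3]->2; indeg[5]->2 | ready=[1] | order so far=[0]
  pop 1: indeg[3]->1; indeg[4]->0; indeg[5]->1 | ready=[4] | order so far=[0, 1]
  pop 4: indeg[2]->0; indeg[5]->0 | ready=[2, 5] | order so far=[0, 1, 4]
  pop 2: no out-edges | ready=[5] | order so far=[0, 1, 4, 2]
  pop 5: indeg[3]->0 | ready=[3] | order so far=[0, 1, 4, 2, 5]
  pop 3: no out-edges | ready=[] | order so far=[0, 1, 4, 2, 5, 3]
  Result: [0, 1, 4, 2, 5, 3]

Answer: [0, 1, 4, 2, 5, 3]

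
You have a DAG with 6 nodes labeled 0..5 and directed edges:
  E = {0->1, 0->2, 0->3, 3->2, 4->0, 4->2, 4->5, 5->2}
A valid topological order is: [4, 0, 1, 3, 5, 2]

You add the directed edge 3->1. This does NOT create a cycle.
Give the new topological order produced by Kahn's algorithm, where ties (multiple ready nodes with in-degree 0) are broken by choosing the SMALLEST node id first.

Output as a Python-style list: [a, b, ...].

Answer: [4, 0, 3, 1, 5, 2]

Derivation:
Old toposort: [4, 0, 1, 3, 5, 2]
Added edge: 3->1
Position of 3 (3) > position of 1 (2). Must reorder: 3 must now come before 1.
Run Kahn's algorithm (break ties by smallest node id):
  initial in-degrees: [1, 2, 4, 1, 0, 1]
  ready (indeg=0): [4]
  pop 4: indeg[0]->0; indeg[2]->3; indeg[5]->0 | ready=[0, 5] | order so far=[4]
  pop 0: indeg[1]->1; indeg[2]->2; indeg[3]->0 | ready=[3, 5] | order so far=[4, 0]
  pop 3: indeg[1]->0; indeg[2]->1 | ready=[1, 5] | order so far=[4, 0, 3]
  pop 1: no out-edges | ready=[5] | order so far=[4, 0, 3, 1]
  pop 5: indeg[2]->0 | ready=[2] | order so far=[4, 0, 3, 1, 5]
  pop 2: no out-edges | ready=[] | order so far=[4, 0, 3, 1, 5, 2]
  Result: [4, 0, 3, 1, 5, 2]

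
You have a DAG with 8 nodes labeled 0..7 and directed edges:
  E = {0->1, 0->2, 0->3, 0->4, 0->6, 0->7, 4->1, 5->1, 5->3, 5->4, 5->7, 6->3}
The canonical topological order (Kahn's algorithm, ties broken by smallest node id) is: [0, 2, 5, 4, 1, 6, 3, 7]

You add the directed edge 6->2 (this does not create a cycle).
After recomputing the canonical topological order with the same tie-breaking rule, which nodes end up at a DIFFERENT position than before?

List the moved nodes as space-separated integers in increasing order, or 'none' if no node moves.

Old toposort: [0, 2, 5, 4, 1, 6, 3, 7]
Added edge 6->2
Recompute Kahn (smallest-id tiebreak):
  initial in-degrees: [0, 3, 2, 3, 2, 0, 1, 2]
  ready (indeg=0): [0, 5]
  pop 0: indeg[1]->2; indeg[2]->1; indeg[3]->2; indeg[4]->1; indeg[6]->0; indeg[7]->1 | ready=[5, 6] | order so far=[0]
  pop 5: indeg[1]->1; indeg[3]->1; indeg[4]->0; indeg[7]->0 | ready=[4, 6, 7] | order so far=[0, 5]
  pop 4: indeg[1]->0 | ready=[1, 6, 7] | order so far=[0, 5, 4]
  pop 1: no out-edges | ready=[6, 7] | order so far=[0, 5, 4, 1]
  pop 6: indeg[2]->0; indeg[3]->0 | ready=[2, 3, 7] | order so far=[0, 5, 4, 1, 6]
  pop 2: no out-edges | ready=[3, 7] | order so far=[0, 5, 4, 1, 6, 2]
  pop 3: no out-edges | ready=[7] | order so far=[0, 5, 4, 1, 6, 2, 3]
  pop 7: no out-edges | ready=[] | order so far=[0, 5, 4, 1, 6, 2, 3, 7]
New canonical toposort: [0, 5, 4, 1, 6, 2, 3, 7]
Compare positions:
  Node 0: index 0 -> 0 (same)
  Node 1: index 4 -> 3 (moved)
  Node 2: index 1 -> 5 (moved)
  Node 3: index 6 -> 6 (same)
  Node 4: index 3 -> 2 (moved)
  Node 5: index 2 -> 1 (moved)
  Node 6: index 5 -> 4 (moved)
  Node 7: index 7 -> 7 (same)
Nodes that changed position: 1 2 4 5 6

Answer: 1 2 4 5 6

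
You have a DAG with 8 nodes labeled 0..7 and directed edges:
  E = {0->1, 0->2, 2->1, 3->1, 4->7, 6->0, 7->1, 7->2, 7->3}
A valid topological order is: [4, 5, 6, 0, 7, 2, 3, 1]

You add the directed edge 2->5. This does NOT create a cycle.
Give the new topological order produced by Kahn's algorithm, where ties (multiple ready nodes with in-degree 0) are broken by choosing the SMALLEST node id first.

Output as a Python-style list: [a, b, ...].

Answer: [4, 6, 0, 7, 2, 3, 1, 5]

Derivation:
Old toposort: [4, 5, 6, 0, 7, 2, 3, 1]
Added edge: 2->5
Position of 2 (5) > position of 5 (1). Must reorder: 2 must now come before 5.
Run Kahn's algorithm (break ties by smallest node id):
  initial in-degrees: [1, 4, 2, 1, 0, 1, 0, 1]
  ready (indeg=0): [4, 6]
  pop 4: indeg[7]->0 | ready=[6, 7] | order so far=[4]
  pop 6: indeg[0]->0 | ready=[0, 7] | order so far=[4, 6]
  pop 0: indeg[1]->3; indeg[2]->1 | ready=[7] | order so far=[4, 6, 0]
  pop 7: indeg[1]->2; indeg[2]->0; indeg[3]->0 | ready=[2, 3] | order so far=[4, 6, 0, 7]
  pop 2: indeg[1]->1; indeg[5]->0 | ready=[3, 5] | order so far=[4, 6, 0, 7, 2]
  pop 3: indeg[1]->0 | ready=[1, 5] | order so far=[4, 6, 0, 7, 2, 3]
  pop 1: no out-edges | ready=[5] | order so far=[4, 6, 0, 7, 2, 3, 1]
  pop 5: no out-edges | ready=[] | order so far=[4, 6, 0, 7, 2, 3, 1, 5]
  Result: [4, 6, 0, 7, 2, 3, 1, 5]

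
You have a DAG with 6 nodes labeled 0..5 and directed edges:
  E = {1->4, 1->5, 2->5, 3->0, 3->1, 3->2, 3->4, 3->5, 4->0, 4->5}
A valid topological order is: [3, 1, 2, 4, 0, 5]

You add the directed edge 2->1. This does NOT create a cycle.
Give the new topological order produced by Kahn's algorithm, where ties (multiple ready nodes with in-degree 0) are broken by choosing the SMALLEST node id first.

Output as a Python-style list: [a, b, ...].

Answer: [3, 2, 1, 4, 0, 5]

Derivation:
Old toposort: [3, 1, 2, 4, 0, 5]
Added edge: 2->1
Position of 2 (2) > position of 1 (1). Must reorder: 2 must now come before 1.
Run Kahn's algorithm (break ties by smallest node id):
  initial in-degrees: [2, 2, 1, 0, 2, 4]
  ready (indeg=0): [3]
  pop 3: indeg[0]->1; indeg[1]->1; indeg[2]->0; indeg[4]->1; indeg[5]->3 | ready=[2] | order so far=[3]
  pop 2: indeg[1]->0; indeg[5]->2 | ready=[1] | order so far=[3, 2]
  pop 1: indeg[4]->0; indeg[5]->1 | ready=[4] | order so far=[3, 2, 1]
  pop 4: indeg[0]->0; indeg[5]->0 | ready=[0, 5] | order so far=[3, 2, 1, 4]
  pop 0: no out-edges | ready=[5] | order so far=[3, 2, 1, 4, 0]
  pop 5: no out-edges | ready=[] | order so far=[3, 2, 1, 4, 0, 5]
  Result: [3, 2, 1, 4, 0, 5]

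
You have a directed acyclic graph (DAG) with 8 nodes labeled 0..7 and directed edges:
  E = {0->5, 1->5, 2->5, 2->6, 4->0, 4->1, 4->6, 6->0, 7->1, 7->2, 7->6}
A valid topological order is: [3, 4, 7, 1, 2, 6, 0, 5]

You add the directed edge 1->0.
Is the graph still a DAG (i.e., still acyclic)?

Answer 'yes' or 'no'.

Answer: yes

Derivation:
Given toposort: [3, 4, 7, 1, 2, 6, 0, 5]
Position of 1: index 3; position of 0: index 6
New edge 1->0: forward
Forward edge: respects the existing order. Still a DAG, same toposort still valid.
Still a DAG? yes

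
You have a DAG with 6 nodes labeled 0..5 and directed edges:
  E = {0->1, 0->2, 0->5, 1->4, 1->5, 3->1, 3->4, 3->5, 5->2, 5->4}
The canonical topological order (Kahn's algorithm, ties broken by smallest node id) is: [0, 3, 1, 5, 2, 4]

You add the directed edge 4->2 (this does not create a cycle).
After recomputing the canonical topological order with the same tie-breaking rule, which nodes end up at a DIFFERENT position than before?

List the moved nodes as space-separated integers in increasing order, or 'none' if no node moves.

Answer: 2 4

Derivation:
Old toposort: [0, 3, 1, 5, 2, 4]
Added edge 4->2
Recompute Kahn (smallest-id tiebreak):
  initial in-degrees: [0, 2, 3, 0, 3, 3]
  ready (indeg=0): [0, 3]
  pop 0: indeg[1]->1; indeg[2]->2; indeg[5]->2 | ready=[3] | order so far=[0]
  pop 3: indeg[1]->0; indeg[4]->2; indeg[5]->1 | ready=[1] | order so far=[0, 3]
  pop 1: indeg[4]->1; indeg[5]->0 | ready=[5] | order so far=[0, 3, 1]
  pop 5: indeg[2]->1; indeg[4]->0 | ready=[4] | order so far=[0, 3, 1, 5]
  pop 4: indeg[2]->0 | ready=[2] | order so far=[0, 3, 1, 5, 4]
  pop 2: no out-edges | ready=[] | order so far=[0, 3, 1, 5, 4, 2]
New canonical toposort: [0, 3, 1, 5, 4, 2]
Compare positions:
  Node 0: index 0 -> 0 (same)
  Node 1: index 2 -> 2 (same)
  Node 2: index 4 -> 5 (moved)
  Node 3: index 1 -> 1 (same)
  Node 4: index 5 -> 4 (moved)
  Node 5: index 3 -> 3 (same)
Nodes that changed position: 2 4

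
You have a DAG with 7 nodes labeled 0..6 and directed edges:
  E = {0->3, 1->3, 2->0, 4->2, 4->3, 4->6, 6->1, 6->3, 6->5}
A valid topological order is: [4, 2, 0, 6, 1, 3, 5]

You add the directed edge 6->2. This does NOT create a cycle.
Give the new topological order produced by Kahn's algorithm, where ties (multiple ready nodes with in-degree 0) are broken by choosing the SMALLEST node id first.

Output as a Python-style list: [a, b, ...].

Answer: [4, 6, 1, 2, 0, 3, 5]

Derivation:
Old toposort: [4, 2, 0, 6, 1, 3, 5]
Added edge: 6->2
Position of 6 (3) > position of 2 (1). Must reorder: 6 must now come before 2.
Run Kahn's algorithm (break ties by smallest node id):
  initial in-degrees: [1, 1, 2, 4, 0, 1, 1]
  ready (indeg=0): [4]
  pop 4: indeg[2]->1; indeg[3]->3; indeg[6]->0 | ready=[6] | order so far=[4]
  pop 6: indeg[1]->0; indeg[2]->0; indeg[3]->2; indeg[5]->0 | ready=[1, 2, 5] | order so far=[4, 6]
  pop 1: indeg[3]->1 | ready=[2, 5] | order so far=[4, 6, 1]
  pop 2: indeg[0]->0 | ready=[0, 5] | order so far=[4, 6, 1, 2]
  pop 0: indeg[3]->0 | ready=[3, 5] | order so far=[4, 6, 1, 2, 0]
  pop 3: no out-edges | ready=[5] | order so far=[4, 6, 1, 2, 0, 3]
  pop 5: no out-edges | ready=[] | order so far=[4, 6, 1, 2, 0, 3, 5]
  Result: [4, 6, 1, 2, 0, 3, 5]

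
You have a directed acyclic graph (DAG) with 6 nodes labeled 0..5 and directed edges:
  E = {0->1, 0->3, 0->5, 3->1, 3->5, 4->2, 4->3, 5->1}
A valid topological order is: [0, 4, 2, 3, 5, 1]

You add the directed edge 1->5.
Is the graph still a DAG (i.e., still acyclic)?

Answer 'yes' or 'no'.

Given toposort: [0, 4, 2, 3, 5, 1]
Position of 1: index 5; position of 5: index 4
New edge 1->5: backward (u after v in old order)
Backward edge: old toposort is now invalid. Check if this creates a cycle.
Does 5 already reach 1? Reachable from 5: [1, 5]. YES -> cycle!
Still a DAG? no

Answer: no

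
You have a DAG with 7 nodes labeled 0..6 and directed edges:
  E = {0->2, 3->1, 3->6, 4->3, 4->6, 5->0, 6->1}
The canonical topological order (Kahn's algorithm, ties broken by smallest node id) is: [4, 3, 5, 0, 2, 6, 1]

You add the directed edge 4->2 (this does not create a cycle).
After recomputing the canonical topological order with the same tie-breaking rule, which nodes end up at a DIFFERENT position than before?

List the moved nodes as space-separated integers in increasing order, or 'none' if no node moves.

Old toposort: [4, 3, 5, 0, 2, 6, 1]
Added edge 4->2
Recompute Kahn (smallest-id tiebreak):
  initial in-degrees: [1, 2, 2, 1, 0, 0, 2]
  ready (indeg=0): [4, 5]
  pop 4: indeg[2]->1; indeg[3]->0; indeg[6]->1 | ready=[3, 5] | order so far=[4]
  pop 3: indeg[1]->1; indeg[6]->0 | ready=[5, 6] | order so far=[4, 3]
  pop 5: indeg[0]->0 | ready=[0, 6] | order so far=[4, 3, 5]
  pop 0: indeg[2]->0 | ready=[2, 6] | order so far=[4, 3, 5, 0]
  pop 2: no out-edges | ready=[6] | order so far=[4, 3, 5, 0, 2]
  pop 6: indeg[1]->0 | ready=[1] | order so far=[4, 3, 5, 0, 2, 6]
  pop 1: no out-edges | ready=[] | order so far=[4, 3, 5, 0, 2, 6, 1]
New canonical toposort: [4, 3, 5, 0, 2, 6, 1]
Compare positions:
  Node 0: index 3 -> 3 (same)
  Node 1: index 6 -> 6 (same)
  Node 2: index 4 -> 4 (same)
  Node 3: index 1 -> 1 (same)
  Node 4: index 0 -> 0 (same)
  Node 5: index 2 -> 2 (same)
  Node 6: index 5 -> 5 (same)
Nodes that changed position: none

Answer: none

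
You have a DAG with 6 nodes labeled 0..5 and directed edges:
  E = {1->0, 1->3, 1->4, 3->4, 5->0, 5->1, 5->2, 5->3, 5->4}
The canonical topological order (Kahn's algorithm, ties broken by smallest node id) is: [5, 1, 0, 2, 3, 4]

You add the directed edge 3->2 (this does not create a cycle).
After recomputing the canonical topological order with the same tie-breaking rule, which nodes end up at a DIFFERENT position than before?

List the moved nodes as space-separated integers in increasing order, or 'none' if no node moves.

Old toposort: [5, 1, 0, 2, 3, 4]
Added edge 3->2
Recompute Kahn (smallest-id tiebreak):
  initial in-degrees: [2, 1, 2, 2, 3, 0]
  ready (indeg=0): [5]
  pop 5: indeg[0]->1; indeg[1]->0; indeg[2]->1; indeg[3]->1; indeg[4]->2 | ready=[1] | order so far=[5]
  pop 1: indeg[0]->0; indeg[3]->0; indeg[4]->1 | ready=[0, 3] | order so far=[5, 1]
  pop 0: no out-edges | ready=[3] | order so far=[5, 1, 0]
  pop 3: indeg[2]->0; indeg[4]->0 | ready=[2, 4] | order so far=[5, 1, 0, 3]
  pop 2: no out-edges | ready=[4] | order so far=[5, 1, 0, 3, 2]
  pop 4: no out-edges | ready=[] | order so far=[5, 1, 0, 3, 2, 4]
New canonical toposort: [5, 1, 0, 3, 2, 4]
Compare positions:
  Node 0: index 2 -> 2 (same)
  Node 1: index 1 -> 1 (same)
  Node 2: index 3 -> 4 (moved)
  Node 3: index 4 -> 3 (moved)
  Node 4: index 5 -> 5 (same)
  Node 5: index 0 -> 0 (same)
Nodes that changed position: 2 3

Answer: 2 3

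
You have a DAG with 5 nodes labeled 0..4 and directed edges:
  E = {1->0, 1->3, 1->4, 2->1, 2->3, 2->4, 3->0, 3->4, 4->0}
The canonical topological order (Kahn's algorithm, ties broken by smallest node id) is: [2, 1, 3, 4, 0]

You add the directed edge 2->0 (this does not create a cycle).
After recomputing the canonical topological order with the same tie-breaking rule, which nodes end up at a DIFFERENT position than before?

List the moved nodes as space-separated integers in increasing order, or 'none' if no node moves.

Answer: none

Derivation:
Old toposort: [2, 1, 3, 4, 0]
Added edge 2->0
Recompute Kahn (smallest-id tiebreak):
  initial in-degrees: [4, 1, 0, 2, 3]
  ready (indeg=0): [2]
  pop 2: indeg[0]->3; indeg[1]->0; indeg[3]->1; indeg[4]->2 | ready=[1] | order so far=[2]
  pop 1: indeg[0]->2; indeg[3]->0; indeg[4]->1 | ready=[3] | order so far=[2, 1]
  pop 3: indeg[0]->1; indeg[4]->0 | ready=[4] | order so far=[2, 1, 3]
  pop 4: indeg[0]->0 | ready=[0] | order so far=[2, 1, 3, 4]
  pop 0: no out-edges | ready=[] | order so far=[2, 1, 3, 4, 0]
New canonical toposort: [2, 1, 3, 4, 0]
Compare positions:
  Node 0: index 4 -> 4 (same)
  Node 1: index 1 -> 1 (same)
  Node 2: index 0 -> 0 (same)
  Node 3: index 2 -> 2 (same)
  Node 4: index 3 -> 3 (same)
Nodes that changed position: none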